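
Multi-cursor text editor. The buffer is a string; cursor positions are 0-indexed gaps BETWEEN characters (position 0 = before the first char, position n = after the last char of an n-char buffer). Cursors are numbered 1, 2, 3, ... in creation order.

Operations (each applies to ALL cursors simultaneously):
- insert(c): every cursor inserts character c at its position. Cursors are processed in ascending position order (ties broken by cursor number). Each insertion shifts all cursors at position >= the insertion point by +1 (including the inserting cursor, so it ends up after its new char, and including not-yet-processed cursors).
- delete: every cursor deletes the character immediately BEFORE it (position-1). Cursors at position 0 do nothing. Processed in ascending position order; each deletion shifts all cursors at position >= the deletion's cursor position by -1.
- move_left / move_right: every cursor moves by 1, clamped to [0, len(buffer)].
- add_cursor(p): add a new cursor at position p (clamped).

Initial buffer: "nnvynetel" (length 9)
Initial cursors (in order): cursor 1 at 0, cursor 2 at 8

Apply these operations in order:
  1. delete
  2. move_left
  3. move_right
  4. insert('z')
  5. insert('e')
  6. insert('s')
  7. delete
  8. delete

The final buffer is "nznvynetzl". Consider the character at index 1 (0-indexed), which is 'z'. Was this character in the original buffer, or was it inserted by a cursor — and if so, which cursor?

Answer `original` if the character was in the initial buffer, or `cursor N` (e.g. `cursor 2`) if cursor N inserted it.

After op 1 (delete): buffer="nnvynetl" (len 8), cursors c1@0 c2@7, authorship ........
After op 2 (move_left): buffer="nnvynetl" (len 8), cursors c1@0 c2@6, authorship ........
After op 3 (move_right): buffer="nnvynetl" (len 8), cursors c1@1 c2@7, authorship ........
After op 4 (insert('z')): buffer="nznvynetzl" (len 10), cursors c1@2 c2@9, authorship .1......2.
After op 5 (insert('e')): buffer="nzenvynetzel" (len 12), cursors c1@3 c2@11, authorship .11......22.
After op 6 (insert('s')): buffer="nzesnvynetzesl" (len 14), cursors c1@4 c2@13, authorship .111......222.
After op 7 (delete): buffer="nzenvynetzel" (len 12), cursors c1@3 c2@11, authorship .11......22.
After op 8 (delete): buffer="nznvynetzl" (len 10), cursors c1@2 c2@9, authorship .1......2.
Authorship (.=original, N=cursor N): . 1 . . . . . . 2 .
Index 1: author = 1

Answer: cursor 1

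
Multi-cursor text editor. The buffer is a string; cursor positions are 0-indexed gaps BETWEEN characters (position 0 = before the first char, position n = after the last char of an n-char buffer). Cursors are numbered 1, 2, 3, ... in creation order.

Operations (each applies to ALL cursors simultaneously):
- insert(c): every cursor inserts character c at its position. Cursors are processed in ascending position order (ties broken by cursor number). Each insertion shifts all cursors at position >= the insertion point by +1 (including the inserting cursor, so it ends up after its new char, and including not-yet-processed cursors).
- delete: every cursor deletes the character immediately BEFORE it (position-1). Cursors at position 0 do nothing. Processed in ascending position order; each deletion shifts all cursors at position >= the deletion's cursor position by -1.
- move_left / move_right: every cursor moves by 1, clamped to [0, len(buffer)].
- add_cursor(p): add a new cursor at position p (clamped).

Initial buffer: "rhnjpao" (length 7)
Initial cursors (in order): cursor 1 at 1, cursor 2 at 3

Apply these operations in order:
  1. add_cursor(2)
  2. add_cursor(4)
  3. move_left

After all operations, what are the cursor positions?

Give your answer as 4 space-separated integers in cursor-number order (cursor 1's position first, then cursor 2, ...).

After op 1 (add_cursor(2)): buffer="rhnjpao" (len 7), cursors c1@1 c3@2 c2@3, authorship .......
After op 2 (add_cursor(4)): buffer="rhnjpao" (len 7), cursors c1@1 c3@2 c2@3 c4@4, authorship .......
After op 3 (move_left): buffer="rhnjpao" (len 7), cursors c1@0 c3@1 c2@2 c4@3, authorship .......

Answer: 0 2 1 3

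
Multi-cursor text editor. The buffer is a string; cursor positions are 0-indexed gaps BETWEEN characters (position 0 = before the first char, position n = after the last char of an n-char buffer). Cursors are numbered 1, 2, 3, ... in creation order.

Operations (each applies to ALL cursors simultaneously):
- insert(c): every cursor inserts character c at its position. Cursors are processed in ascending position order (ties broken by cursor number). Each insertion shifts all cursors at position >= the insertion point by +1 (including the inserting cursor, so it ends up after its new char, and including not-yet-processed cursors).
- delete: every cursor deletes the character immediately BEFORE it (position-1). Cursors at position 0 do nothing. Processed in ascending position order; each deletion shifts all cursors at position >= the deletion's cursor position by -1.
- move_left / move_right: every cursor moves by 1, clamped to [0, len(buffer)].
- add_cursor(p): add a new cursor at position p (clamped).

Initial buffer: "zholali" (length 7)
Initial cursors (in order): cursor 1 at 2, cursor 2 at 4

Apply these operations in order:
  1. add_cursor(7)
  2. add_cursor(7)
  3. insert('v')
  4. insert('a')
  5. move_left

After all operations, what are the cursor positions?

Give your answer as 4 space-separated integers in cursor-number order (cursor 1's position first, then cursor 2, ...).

Answer: 3 7 14 14

Derivation:
After op 1 (add_cursor(7)): buffer="zholali" (len 7), cursors c1@2 c2@4 c3@7, authorship .......
After op 2 (add_cursor(7)): buffer="zholali" (len 7), cursors c1@2 c2@4 c3@7 c4@7, authorship .......
After op 3 (insert('v')): buffer="zhvolvalivv" (len 11), cursors c1@3 c2@6 c3@11 c4@11, authorship ..1..2...34
After op 4 (insert('a')): buffer="zhvaolvaalivvaa" (len 15), cursors c1@4 c2@8 c3@15 c4@15, authorship ..11..22...3434
After op 5 (move_left): buffer="zhvaolvaalivvaa" (len 15), cursors c1@3 c2@7 c3@14 c4@14, authorship ..11..22...3434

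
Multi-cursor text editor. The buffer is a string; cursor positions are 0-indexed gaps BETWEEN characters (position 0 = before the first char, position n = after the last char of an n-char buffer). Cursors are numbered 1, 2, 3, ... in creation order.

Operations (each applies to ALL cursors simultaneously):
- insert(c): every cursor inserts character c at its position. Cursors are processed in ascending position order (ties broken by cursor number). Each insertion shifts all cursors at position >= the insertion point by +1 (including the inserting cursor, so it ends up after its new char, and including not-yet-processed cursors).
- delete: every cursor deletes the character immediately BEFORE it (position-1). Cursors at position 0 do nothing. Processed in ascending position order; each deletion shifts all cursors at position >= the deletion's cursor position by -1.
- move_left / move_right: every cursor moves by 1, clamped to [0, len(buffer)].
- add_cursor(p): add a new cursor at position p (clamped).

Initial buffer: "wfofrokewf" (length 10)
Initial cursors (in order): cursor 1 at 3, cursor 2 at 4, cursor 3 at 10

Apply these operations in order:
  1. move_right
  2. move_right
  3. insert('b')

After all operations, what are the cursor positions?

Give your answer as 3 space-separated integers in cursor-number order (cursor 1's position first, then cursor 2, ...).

Answer: 6 8 13

Derivation:
After op 1 (move_right): buffer="wfofrokewf" (len 10), cursors c1@4 c2@5 c3@10, authorship ..........
After op 2 (move_right): buffer="wfofrokewf" (len 10), cursors c1@5 c2@6 c3@10, authorship ..........
After op 3 (insert('b')): buffer="wfofrbobkewfb" (len 13), cursors c1@6 c2@8 c3@13, authorship .....1.2....3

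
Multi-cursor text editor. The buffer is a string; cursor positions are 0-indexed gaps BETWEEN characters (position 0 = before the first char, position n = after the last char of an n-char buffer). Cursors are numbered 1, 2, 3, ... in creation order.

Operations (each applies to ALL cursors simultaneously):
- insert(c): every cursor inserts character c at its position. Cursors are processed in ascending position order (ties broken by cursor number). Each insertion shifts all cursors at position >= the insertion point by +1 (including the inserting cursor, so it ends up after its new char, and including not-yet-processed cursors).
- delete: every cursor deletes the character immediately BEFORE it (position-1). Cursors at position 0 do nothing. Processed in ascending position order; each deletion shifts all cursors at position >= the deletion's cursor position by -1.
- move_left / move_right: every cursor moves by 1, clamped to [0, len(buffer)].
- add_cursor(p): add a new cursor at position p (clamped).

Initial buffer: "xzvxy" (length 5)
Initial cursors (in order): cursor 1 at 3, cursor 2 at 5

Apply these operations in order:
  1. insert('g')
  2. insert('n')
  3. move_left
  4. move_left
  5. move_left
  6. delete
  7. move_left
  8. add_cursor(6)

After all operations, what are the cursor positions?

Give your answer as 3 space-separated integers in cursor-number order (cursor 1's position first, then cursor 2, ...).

After op 1 (insert('g')): buffer="xzvgxyg" (len 7), cursors c1@4 c2@7, authorship ...1..2
After op 2 (insert('n')): buffer="xzvgnxygn" (len 9), cursors c1@5 c2@9, authorship ...11..22
After op 3 (move_left): buffer="xzvgnxygn" (len 9), cursors c1@4 c2@8, authorship ...11..22
After op 4 (move_left): buffer="xzvgnxygn" (len 9), cursors c1@3 c2@7, authorship ...11..22
After op 5 (move_left): buffer="xzvgnxygn" (len 9), cursors c1@2 c2@6, authorship ...11..22
After op 6 (delete): buffer="xvgnygn" (len 7), cursors c1@1 c2@4, authorship ..11.22
After op 7 (move_left): buffer="xvgnygn" (len 7), cursors c1@0 c2@3, authorship ..11.22
After op 8 (add_cursor(6)): buffer="xvgnygn" (len 7), cursors c1@0 c2@3 c3@6, authorship ..11.22

Answer: 0 3 6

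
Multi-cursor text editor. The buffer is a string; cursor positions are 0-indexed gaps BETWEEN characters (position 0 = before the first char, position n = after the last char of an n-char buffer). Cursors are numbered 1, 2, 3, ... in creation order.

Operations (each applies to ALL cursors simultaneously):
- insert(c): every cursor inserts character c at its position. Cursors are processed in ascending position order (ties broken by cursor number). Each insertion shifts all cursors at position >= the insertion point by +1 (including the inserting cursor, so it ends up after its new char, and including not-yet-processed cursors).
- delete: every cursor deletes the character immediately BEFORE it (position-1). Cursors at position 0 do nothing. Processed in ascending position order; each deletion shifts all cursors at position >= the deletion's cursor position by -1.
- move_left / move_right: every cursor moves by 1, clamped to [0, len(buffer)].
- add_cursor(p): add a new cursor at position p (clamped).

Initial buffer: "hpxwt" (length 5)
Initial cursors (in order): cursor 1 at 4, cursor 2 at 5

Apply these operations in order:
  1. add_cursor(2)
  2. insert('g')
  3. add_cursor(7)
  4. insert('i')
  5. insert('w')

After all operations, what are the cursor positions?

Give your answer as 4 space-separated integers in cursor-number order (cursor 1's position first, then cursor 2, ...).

After op 1 (add_cursor(2)): buffer="hpxwt" (len 5), cursors c3@2 c1@4 c2@5, authorship .....
After op 2 (insert('g')): buffer="hpgxwgtg" (len 8), cursors c3@3 c1@6 c2@8, authorship ..3..1.2
After op 3 (add_cursor(7)): buffer="hpgxwgtg" (len 8), cursors c3@3 c1@6 c4@7 c2@8, authorship ..3..1.2
After op 4 (insert('i')): buffer="hpgixwgitigi" (len 12), cursors c3@4 c1@8 c4@10 c2@12, authorship ..33..11.422
After op 5 (insert('w')): buffer="hpgiwxwgiwtiwgiw" (len 16), cursors c3@5 c1@10 c4@13 c2@16, authorship ..333..111.44222

Answer: 10 16 5 13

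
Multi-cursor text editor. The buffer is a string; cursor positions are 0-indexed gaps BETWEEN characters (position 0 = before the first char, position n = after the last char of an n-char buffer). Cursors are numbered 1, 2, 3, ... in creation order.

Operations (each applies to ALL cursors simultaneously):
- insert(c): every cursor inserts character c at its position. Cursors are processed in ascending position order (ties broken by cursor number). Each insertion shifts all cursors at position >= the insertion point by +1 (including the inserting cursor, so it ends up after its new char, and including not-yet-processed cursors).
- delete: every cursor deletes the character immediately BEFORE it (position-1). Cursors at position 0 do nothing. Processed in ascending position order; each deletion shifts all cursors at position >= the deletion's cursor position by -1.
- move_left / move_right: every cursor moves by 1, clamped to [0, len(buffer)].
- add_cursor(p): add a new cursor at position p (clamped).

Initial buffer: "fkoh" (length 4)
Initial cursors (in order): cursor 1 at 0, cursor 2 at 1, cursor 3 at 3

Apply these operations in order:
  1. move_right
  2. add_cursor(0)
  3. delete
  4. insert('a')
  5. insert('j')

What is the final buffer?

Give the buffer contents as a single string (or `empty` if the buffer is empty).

After op 1 (move_right): buffer="fkoh" (len 4), cursors c1@1 c2@2 c3@4, authorship ....
After op 2 (add_cursor(0)): buffer="fkoh" (len 4), cursors c4@0 c1@1 c2@2 c3@4, authorship ....
After op 3 (delete): buffer="o" (len 1), cursors c1@0 c2@0 c4@0 c3@1, authorship .
After op 4 (insert('a')): buffer="aaaoa" (len 5), cursors c1@3 c2@3 c4@3 c3@5, authorship 124.3
After op 5 (insert('j')): buffer="aaajjjoaj" (len 9), cursors c1@6 c2@6 c4@6 c3@9, authorship 124124.33

Answer: aaajjjoaj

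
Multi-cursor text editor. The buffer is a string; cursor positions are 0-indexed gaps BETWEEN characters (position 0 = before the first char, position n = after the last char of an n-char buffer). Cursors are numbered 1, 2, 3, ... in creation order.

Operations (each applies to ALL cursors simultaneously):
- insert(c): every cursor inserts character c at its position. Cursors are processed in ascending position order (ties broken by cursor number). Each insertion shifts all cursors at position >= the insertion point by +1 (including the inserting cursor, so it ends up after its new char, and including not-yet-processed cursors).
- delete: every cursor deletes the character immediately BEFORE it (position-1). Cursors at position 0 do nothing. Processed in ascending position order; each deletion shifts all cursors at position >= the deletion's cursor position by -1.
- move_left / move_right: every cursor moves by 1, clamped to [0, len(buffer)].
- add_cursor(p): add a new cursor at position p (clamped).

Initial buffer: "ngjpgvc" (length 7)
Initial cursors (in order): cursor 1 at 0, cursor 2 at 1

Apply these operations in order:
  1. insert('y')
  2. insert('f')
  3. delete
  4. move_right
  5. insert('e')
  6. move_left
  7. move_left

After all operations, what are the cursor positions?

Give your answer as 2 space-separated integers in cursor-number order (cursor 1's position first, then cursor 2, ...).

After op 1 (insert('y')): buffer="ynygjpgvc" (len 9), cursors c1@1 c2@3, authorship 1.2......
After op 2 (insert('f')): buffer="yfnyfgjpgvc" (len 11), cursors c1@2 c2@5, authorship 11.22......
After op 3 (delete): buffer="ynygjpgvc" (len 9), cursors c1@1 c2@3, authorship 1.2......
After op 4 (move_right): buffer="ynygjpgvc" (len 9), cursors c1@2 c2@4, authorship 1.2......
After op 5 (insert('e')): buffer="yneygejpgvc" (len 11), cursors c1@3 c2@6, authorship 1.12.2.....
After op 6 (move_left): buffer="yneygejpgvc" (len 11), cursors c1@2 c2@5, authorship 1.12.2.....
After op 7 (move_left): buffer="yneygejpgvc" (len 11), cursors c1@1 c2@4, authorship 1.12.2.....

Answer: 1 4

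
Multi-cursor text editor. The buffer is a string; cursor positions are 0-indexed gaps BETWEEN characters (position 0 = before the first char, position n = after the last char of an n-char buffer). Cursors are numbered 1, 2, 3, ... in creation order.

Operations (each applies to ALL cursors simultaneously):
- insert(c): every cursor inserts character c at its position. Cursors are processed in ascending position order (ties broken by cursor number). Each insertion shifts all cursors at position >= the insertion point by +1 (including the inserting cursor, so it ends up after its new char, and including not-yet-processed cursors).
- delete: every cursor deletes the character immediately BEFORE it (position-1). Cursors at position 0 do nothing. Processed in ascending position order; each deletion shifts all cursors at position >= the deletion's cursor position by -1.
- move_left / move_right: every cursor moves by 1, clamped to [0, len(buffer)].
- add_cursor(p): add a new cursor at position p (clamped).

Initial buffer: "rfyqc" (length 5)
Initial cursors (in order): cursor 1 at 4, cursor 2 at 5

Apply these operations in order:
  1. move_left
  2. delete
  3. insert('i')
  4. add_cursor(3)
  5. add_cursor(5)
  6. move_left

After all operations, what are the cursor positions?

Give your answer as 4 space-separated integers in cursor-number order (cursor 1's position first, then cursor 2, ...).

After op 1 (move_left): buffer="rfyqc" (len 5), cursors c1@3 c2@4, authorship .....
After op 2 (delete): buffer="rfc" (len 3), cursors c1@2 c2@2, authorship ...
After op 3 (insert('i')): buffer="rfiic" (len 5), cursors c1@4 c2@4, authorship ..12.
After op 4 (add_cursor(3)): buffer="rfiic" (len 5), cursors c3@3 c1@4 c2@4, authorship ..12.
After op 5 (add_cursor(5)): buffer="rfiic" (len 5), cursors c3@3 c1@4 c2@4 c4@5, authorship ..12.
After op 6 (move_left): buffer="rfiic" (len 5), cursors c3@2 c1@3 c2@3 c4@4, authorship ..12.

Answer: 3 3 2 4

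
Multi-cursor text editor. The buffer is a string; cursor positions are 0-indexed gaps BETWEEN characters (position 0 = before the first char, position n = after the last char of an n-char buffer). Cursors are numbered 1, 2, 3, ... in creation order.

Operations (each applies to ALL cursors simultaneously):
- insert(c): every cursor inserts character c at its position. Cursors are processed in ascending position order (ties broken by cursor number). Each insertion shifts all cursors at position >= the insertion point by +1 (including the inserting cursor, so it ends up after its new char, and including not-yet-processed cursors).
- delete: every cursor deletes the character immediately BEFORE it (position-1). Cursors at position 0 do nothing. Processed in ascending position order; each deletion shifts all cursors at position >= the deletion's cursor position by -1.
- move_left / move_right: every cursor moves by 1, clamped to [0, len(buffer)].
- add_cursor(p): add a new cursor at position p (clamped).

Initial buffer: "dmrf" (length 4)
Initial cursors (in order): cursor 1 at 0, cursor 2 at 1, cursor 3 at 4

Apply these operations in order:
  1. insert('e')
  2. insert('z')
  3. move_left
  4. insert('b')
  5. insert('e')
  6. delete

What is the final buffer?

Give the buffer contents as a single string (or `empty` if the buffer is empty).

After op 1 (insert('e')): buffer="edemrfe" (len 7), cursors c1@1 c2@3 c3@7, authorship 1.2...3
After op 2 (insert('z')): buffer="ezdezmrfez" (len 10), cursors c1@2 c2@5 c3@10, authorship 11.22...33
After op 3 (move_left): buffer="ezdezmrfez" (len 10), cursors c1@1 c2@4 c3@9, authorship 11.22...33
After op 4 (insert('b')): buffer="ebzdebzmrfebz" (len 13), cursors c1@2 c2@6 c3@12, authorship 111.222...333
After op 5 (insert('e')): buffer="ebezdebezmrfebez" (len 16), cursors c1@3 c2@8 c3@15, authorship 1111.2222...3333
After op 6 (delete): buffer="ebzdebzmrfebz" (len 13), cursors c1@2 c2@6 c3@12, authorship 111.222...333

Answer: ebzdebzmrfebz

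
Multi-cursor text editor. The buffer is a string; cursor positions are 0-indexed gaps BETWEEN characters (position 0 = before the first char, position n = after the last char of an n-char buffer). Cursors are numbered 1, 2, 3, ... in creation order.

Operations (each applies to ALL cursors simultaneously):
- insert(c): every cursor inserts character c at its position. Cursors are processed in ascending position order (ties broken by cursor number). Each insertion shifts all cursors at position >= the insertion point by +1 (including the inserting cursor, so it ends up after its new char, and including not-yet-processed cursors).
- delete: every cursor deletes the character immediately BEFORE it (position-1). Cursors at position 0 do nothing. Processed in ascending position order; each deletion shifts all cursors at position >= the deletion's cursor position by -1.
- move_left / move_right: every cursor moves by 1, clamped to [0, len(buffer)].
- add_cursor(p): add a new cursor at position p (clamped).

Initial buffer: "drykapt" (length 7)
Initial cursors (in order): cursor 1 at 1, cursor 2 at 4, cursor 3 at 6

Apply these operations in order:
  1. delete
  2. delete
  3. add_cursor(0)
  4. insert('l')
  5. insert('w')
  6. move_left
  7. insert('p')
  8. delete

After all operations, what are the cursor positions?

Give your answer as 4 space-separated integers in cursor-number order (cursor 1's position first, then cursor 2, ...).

Answer: 3 8 8 3

Derivation:
After op 1 (delete): buffer="ryat" (len 4), cursors c1@0 c2@2 c3@3, authorship ....
After op 2 (delete): buffer="rt" (len 2), cursors c1@0 c2@1 c3@1, authorship ..
After op 3 (add_cursor(0)): buffer="rt" (len 2), cursors c1@0 c4@0 c2@1 c3@1, authorship ..
After op 4 (insert('l')): buffer="llrllt" (len 6), cursors c1@2 c4@2 c2@5 c3@5, authorship 14.23.
After op 5 (insert('w')): buffer="llwwrllwwt" (len 10), cursors c1@4 c4@4 c2@9 c3@9, authorship 1414.2323.
After op 6 (move_left): buffer="llwwrllwwt" (len 10), cursors c1@3 c4@3 c2@8 c3@8, authorship 1414.2323.
After op 7 (insert('p')): buffer="llwppwrllwppwt" (len 14), cursors c1@5 c4@5 c2@12 c3@12, authorship 141144.232233.
After op 8 (delete): buffer="llwwrllwwt" (len 10), cursors c1@3 c4@3 c2@8 c3@8, authorship 1414.2323.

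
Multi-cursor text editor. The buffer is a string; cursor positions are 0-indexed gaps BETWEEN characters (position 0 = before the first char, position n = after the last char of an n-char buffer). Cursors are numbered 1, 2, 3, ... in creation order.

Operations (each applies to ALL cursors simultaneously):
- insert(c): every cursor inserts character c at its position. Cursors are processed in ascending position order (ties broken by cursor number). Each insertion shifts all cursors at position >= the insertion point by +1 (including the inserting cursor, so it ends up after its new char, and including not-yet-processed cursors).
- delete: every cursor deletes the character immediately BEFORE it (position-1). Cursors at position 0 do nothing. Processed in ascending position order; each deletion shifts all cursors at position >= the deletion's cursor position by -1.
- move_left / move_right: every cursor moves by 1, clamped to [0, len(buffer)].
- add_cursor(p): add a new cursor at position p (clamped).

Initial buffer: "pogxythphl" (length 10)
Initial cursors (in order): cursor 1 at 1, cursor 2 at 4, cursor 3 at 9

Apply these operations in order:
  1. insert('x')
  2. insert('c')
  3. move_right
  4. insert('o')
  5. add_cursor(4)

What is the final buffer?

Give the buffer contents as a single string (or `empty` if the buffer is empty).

After op 1 (insert('x')): buffer="pxogxxythphxl" (len 13), cursors c1@2 c2@6 c3@12, authorship .1...2.....3.
After op 2 (insert('c')): buffer="pxcogxxcythphxcl" (len 16), cursors c1@3 c2@8 c3@15, authorship .11...22.....33.
After op 3 (move_right): buffer="pxcogxxcythphxcl" (len 16), cursors c1@4 c2@9 c3@16, authorship .11...22.....33.
After op 4 (insert('o')): buffer="pxcoogxxcyothphxclo" (len 19), cursors c1@5 c2@11 c3@19, authorship .11.1..22.2....33.3
After op 5 (add_cursor(4)): buffer="pxcoogxxcyothphxclo" (len 19), cursors c4@4 c1@5 c2@11 c3@19, authorship .11.1..22.2....33.3

Answer: pxcoogxxcyothphxclo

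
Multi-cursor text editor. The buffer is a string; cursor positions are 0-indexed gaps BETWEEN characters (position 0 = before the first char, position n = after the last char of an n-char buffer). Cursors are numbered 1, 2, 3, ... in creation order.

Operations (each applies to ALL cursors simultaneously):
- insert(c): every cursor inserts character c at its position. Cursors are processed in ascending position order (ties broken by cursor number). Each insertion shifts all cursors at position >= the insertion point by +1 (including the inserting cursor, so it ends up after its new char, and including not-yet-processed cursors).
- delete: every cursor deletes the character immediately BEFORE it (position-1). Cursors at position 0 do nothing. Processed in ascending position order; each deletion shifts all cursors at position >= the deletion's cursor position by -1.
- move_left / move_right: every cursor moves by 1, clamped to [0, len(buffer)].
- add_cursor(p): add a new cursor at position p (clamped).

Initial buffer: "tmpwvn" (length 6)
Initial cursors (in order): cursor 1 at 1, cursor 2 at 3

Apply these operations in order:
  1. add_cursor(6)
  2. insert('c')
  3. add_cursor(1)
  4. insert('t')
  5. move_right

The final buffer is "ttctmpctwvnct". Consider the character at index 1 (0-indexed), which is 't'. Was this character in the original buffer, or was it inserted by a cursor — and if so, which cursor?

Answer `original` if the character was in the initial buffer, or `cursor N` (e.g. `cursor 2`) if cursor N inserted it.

Answer: cursor 4

Derivation:
After op 1 (add_cursor(6)): buffer="tmpwvn" (len 6), cursors c1@1 c2@3 c3@6, authorship ......
After op 2 (insert('c')): buffer="tcmpcwvnc" (len 9), cursors c1@2 c2@5 c3@9, authorship .1..2...3
After op 3 (add_cursor(1)): buffer="tcmpcwvnc" (len 9), cursors c4@1 c1@2 c2@5 c3@9, authorship .1..2...3
After op 4 (insert('t')): buffer="ttctmpctwvnct" (len 13), cursors c4@2 c1@4 c2@8 c3@13, authorship .411..22...33
After op 5 (move_right): buffer="ttctmpctwvnct" (len 13), cursors c4@3 c1@5 c2@9 c3@13, authorship .411..22...33
Authorship (.=original, N=cursor N): . 4 1 1 . . 2 2 . . . 3 3
Index 1: author = 4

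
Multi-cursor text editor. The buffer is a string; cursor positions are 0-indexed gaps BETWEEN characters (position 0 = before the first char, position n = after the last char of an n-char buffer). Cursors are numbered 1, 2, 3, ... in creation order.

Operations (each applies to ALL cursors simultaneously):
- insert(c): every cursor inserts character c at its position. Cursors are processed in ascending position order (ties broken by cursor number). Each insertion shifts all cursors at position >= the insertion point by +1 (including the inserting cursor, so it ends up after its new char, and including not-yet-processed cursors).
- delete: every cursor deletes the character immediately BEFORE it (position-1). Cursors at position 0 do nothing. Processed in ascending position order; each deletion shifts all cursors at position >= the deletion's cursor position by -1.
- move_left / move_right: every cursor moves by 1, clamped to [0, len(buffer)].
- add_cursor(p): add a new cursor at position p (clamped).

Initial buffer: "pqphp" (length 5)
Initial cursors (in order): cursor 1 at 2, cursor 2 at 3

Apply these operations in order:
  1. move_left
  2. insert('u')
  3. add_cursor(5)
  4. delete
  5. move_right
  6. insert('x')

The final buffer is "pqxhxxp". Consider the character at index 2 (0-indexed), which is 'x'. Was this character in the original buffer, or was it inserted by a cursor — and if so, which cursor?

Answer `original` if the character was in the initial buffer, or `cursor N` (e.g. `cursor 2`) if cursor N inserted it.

After op 1 (move_left): buffer="pqphp" (len 5), cursors c1@1 c2@2, authorship .....
After op 2 (insert('u')): buffer="puquphp" (len 7), cursors c1@2 c2@4, authorship .1.2...
After op 3 (add_cursor(5)): buffer="puquphp" (len 7), cursors c1@2 c2@4 c3@5, authorship .1.2...
After op 4 (delete): buffer="pqhp" (len 4), cursors c1@1 c2@2 c3@2, authorship ....
After op 5 (move_right): buffer="pqhp" (len 4), cursors c1@2 c2@3 c3@3, authorship ....
After op 6 (insert('x')): buffer="pqxhxxp" (len 7), cursors c1@3 c2@6 c3@6, authorship ..1.23.
Authorship (.=original, N=cursor N): . . 1 . 2 3 .
Index 2: author = 1

Answer: cursor 1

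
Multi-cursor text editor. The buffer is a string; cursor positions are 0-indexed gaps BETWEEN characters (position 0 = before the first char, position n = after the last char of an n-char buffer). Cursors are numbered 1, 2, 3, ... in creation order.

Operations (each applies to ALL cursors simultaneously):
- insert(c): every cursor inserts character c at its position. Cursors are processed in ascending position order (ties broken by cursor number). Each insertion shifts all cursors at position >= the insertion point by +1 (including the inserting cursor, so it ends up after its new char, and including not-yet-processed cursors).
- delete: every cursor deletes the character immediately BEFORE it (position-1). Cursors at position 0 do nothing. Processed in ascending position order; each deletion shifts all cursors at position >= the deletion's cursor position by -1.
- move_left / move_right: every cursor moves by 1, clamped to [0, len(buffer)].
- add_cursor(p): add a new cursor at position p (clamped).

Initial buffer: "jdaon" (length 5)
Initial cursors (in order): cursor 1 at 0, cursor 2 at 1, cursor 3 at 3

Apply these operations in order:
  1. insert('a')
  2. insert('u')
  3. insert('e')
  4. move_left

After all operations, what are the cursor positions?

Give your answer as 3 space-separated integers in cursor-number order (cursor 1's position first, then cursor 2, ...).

After op 1 (insert('a')): buffer="ajadaaon" (len 8), cursors c1@1 c2@3 c3@6, authorship 1.2..3..
After op 2 (insert('u')): buffer="aujaudaauon" (len 11), cursors c1@2 c2@5 c3@9, authorship 11.22..33..
After op 3 (insert('e')): buffer="auejauedaaueon" (len 14), cursors c1@3 c2@7 c3@12, authorship 111.222..333..
After op 4 (move_left): buffer="auejauedaaueon" (len 14), cursors c1@2 c2@6 c3@11, authorship 111.222..333..

Answer: 2 6 11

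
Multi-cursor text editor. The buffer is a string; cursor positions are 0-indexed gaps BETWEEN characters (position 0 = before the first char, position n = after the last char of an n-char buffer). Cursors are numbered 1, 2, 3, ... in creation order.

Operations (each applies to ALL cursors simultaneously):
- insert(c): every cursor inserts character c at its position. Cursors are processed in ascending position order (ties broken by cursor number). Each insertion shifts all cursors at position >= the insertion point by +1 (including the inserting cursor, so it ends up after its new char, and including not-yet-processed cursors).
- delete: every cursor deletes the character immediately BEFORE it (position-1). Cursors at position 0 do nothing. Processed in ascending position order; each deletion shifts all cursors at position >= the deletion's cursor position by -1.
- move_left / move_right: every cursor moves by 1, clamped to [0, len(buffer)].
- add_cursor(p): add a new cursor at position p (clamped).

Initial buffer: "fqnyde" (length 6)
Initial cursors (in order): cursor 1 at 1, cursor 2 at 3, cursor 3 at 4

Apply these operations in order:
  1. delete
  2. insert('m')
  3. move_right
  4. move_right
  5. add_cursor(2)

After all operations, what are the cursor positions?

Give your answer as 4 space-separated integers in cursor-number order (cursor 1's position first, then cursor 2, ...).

Answer: 3 6 6 2

Derivation:
After op 1 (delete): buffer="qde" (len 3), cursors c1@0 c2@1 c3@1, authorship ...
After op 2 (insert('m')): buffer="mqmmde" (len 6), cursors c1@1 c2@4 c3@4, authorship 1.23..
After op 3 (move_right): buffer="mqmmde" (len 6), cursors c1@2 c2@5 c3@5, authorship 1.23..
After op 4 (move_right): buffer="mqmmde" (len 6), cursors c1@3 c2@6 c3@6, authorship 1.23..
After op 5 (add_cursor(2)): buffer="mqmmde" (len 6), cursors c4@2 c1@3 c2@6 c3@6, authorship 1.23..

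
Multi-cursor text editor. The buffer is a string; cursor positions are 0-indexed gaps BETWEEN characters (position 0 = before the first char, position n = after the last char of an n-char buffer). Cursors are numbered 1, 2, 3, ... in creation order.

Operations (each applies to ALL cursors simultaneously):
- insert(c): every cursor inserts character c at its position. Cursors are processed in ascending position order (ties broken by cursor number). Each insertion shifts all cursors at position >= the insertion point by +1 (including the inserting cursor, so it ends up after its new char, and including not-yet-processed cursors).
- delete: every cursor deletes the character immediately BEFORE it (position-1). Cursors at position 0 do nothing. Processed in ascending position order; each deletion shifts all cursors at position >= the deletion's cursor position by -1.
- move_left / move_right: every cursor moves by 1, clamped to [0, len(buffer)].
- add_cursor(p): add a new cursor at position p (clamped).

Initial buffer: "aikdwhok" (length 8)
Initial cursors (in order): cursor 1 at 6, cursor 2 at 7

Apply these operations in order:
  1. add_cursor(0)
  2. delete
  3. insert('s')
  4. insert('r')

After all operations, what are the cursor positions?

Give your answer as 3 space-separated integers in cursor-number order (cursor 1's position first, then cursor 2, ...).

After op 1 (add_cursor(0)): buffer="aikdwhok" (len 8), cursors c3@0 c1@6 c2@7, authorship ........
After op 2 (delete): buffer="aikdwk" (len 6), cursors c3@0 c1@5 c2@5, authorship ......
After op 3 (insert('s')): buffer="saikdwssk" (len 9), cursors c3@1 c1@8 c2@8, authorship 3.....12.
After op 4 (insert('r')): buffer="sraikdwssrrk" (len 12), cursors c3@2 c1@11 c2@11, authorship 33.....1212.

Answer: 11 11 2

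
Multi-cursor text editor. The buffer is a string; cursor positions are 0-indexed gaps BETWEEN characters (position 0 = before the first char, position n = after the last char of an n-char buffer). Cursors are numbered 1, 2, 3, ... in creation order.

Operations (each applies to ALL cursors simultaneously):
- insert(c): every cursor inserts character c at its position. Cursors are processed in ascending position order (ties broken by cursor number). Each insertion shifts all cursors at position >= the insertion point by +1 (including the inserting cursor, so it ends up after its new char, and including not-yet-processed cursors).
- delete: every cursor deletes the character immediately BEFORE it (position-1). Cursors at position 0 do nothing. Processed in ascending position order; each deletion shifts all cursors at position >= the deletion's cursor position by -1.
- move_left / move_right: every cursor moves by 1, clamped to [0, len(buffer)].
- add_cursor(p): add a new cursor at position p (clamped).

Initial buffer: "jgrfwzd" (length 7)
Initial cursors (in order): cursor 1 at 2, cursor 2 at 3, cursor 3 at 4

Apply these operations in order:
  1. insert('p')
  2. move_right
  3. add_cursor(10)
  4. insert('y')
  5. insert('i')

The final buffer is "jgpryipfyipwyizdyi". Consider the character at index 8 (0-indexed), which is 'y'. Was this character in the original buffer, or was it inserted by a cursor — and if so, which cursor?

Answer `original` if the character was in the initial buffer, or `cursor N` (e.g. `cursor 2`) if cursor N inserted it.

Answer: cursor 2

Derivation:
After op 1 (insert('p')): buffer="jgprpfpwzd" (len 10), cursors c1@3 c2@5 c3@7, authorship ..1.2.3...
After op 2 (move_right): buffer="jgprpfpwzd" (len 10), cursors c1@4 c2@6 c3@8, authorship ..1.2.3...
After op 3 (add_cursor(10)): buffer="jgprpfpwzd" (len 10), cursors c1@4 c2@6 c3@8 c4@10, authorship ..1.2.3...
After op 4 (insert('y')): buffer="jgprypfypwyzdy" (len 14), cursors c1@5 c2@8 c3@11 c4@14, authorship ..1.12.23.3..4
After op 5 (insert('i')): buffer="jgpryipfyipwyizdyi" (len 18), cursors c1@6 c2@10 c3@14 c4@18, authorship ..1.112.223.33..44
Authorship (.=original, N=cursor N): . . 1 . 1 1 2 . 2 2 3 . 3 3 . . 4 4
Index 8: author = 2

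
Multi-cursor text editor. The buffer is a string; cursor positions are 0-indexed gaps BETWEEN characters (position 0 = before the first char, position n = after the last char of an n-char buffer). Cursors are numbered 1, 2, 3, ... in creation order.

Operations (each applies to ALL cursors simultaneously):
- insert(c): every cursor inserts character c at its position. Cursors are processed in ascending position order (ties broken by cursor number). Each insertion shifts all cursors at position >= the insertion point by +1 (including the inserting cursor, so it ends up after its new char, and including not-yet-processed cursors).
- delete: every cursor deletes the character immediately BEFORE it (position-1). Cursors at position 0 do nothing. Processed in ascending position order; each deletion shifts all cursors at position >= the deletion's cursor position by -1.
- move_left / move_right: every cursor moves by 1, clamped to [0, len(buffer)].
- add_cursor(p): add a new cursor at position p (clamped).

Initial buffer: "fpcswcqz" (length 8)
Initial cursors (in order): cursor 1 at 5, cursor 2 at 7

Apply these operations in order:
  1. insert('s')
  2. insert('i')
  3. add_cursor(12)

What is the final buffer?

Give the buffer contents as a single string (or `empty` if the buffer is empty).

Answer: fpcswsicqsiz

Derivation:
After op 1 (insert('s')): buffer="fpcswscqsz" (len 10), cursors c1@6 c2@9, authorship .....1..2.
After op 2 (insert('i')): buffer="fpcswsicqsiz" (len 12), cursors c1@7 c2@11, authorship .....11..22.
After op 3 (add_cursor(12)): buffer="fpcswsicqsiz" (len 12), cursors c1@7 c2@11 c3@12, authorship .....11..22.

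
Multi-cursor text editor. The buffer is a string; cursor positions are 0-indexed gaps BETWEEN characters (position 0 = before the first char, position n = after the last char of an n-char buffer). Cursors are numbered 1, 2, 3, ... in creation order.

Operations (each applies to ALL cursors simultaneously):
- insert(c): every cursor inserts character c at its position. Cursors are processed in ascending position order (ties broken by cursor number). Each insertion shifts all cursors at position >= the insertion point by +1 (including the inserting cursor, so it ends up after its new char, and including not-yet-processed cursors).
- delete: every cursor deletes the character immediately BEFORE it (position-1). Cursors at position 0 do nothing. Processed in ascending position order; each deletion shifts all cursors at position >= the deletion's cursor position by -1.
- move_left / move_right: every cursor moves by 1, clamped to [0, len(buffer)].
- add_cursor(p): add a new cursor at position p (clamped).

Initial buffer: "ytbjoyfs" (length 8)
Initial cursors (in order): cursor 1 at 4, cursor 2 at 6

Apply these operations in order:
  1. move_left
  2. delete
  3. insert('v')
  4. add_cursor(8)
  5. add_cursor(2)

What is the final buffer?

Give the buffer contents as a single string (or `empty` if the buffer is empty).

After op 1 (move_left): buffer="ytbjoyfs" (len 8), cursors c1@3 c2@5, authorship ........
After op 2 (delete): buffer="ytjyfs" (len 6), cursors c1@2 c2@3, authorship ......
After op 3 (insert('v')): buffer="ytvjvyfs" (len 8), cursors c1@3 c2@5, authorship ..1.2...
After op 4 (add_cursor(8)): buffer="ytvjvyfs" (len 8), cursors c1@3 c2@5 c3@8, authorship ..1.2...
After op 5 (add_cursor(2)): buffer="ytvjvyfs" (len 8), cursors c4@2 c1@3 c2@5 c3@8, authorship ..1.2...

Answer: ytvjvyfs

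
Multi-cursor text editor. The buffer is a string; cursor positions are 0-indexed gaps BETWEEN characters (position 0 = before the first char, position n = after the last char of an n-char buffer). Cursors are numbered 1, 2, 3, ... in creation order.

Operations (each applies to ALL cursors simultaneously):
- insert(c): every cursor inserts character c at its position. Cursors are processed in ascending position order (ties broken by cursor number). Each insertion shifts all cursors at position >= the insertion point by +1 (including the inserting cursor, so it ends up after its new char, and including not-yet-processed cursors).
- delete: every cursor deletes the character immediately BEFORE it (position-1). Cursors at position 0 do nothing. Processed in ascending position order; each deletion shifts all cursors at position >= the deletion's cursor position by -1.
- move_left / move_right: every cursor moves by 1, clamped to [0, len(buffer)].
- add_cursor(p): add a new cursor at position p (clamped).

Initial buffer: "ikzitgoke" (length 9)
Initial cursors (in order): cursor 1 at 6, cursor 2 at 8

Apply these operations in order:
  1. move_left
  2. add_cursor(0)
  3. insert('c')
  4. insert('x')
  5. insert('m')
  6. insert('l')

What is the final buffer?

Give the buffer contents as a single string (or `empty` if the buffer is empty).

After op 1 (move_left): buffer="ikzitgoke" (len 9), cursors c1@5 c2@7, authorship .........
After op 2 (add_cursor(0)): buffer="ikzitgoke" (len 9), cursors c3@0 c1@5 c2@7, authorship .........
After op 3 (insert('c')): buffer="cikzitcgocke" (len 12), cursors c3@1 c1@7 c2@10, authorship 3.....1..2..
After op 4 (insert('x')): buffer="cxikzitcxgocxke" (len 15), cursors c3@2 c1@9 c2@13, authorship 33.....11..22..
After op 5 (insert('m')): buffer="cxmikzitcxmgocxmke" (len 18), cursors c3@3 c1@11 c2@16, authorship 333.....111..222..
After op 6 (insert('l')): buffer="cxmlikzitcxmlgocxmlke" (len 21), cursors c3@4 c1@13 c2@19, authorship 3333.....1111..2222..

Answer: cxmlikzitcxmlgocxmlke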